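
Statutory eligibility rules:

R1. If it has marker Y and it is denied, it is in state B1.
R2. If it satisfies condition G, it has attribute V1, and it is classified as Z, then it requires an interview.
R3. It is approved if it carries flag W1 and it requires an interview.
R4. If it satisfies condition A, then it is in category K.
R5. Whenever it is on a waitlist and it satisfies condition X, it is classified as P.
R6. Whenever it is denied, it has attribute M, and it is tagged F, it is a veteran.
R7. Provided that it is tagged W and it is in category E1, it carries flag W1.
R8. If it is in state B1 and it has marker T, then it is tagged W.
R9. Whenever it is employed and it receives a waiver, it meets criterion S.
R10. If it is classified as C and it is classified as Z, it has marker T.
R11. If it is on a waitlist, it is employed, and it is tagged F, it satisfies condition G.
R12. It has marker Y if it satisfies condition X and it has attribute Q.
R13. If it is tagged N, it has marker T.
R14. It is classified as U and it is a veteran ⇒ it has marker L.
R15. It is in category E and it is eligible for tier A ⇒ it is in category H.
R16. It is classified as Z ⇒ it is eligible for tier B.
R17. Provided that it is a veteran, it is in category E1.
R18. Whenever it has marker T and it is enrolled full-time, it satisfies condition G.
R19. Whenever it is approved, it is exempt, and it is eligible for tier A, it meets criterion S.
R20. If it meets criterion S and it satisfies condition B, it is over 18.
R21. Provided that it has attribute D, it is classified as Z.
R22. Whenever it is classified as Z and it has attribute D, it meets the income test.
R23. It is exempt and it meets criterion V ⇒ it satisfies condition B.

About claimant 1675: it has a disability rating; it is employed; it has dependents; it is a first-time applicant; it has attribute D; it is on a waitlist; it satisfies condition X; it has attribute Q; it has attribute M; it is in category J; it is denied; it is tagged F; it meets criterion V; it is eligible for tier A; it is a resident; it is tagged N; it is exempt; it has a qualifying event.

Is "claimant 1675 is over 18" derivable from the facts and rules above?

Forward chaining from the given facts derives: is classified as P, is a veteran, satisfies condition G, has marker Y, has marker T, is in category E1, is classified as Z, meets the income test, satisfies condition B, is in state B1, is tagged W, is eligible for tier B, carries flag W1.
The only rule concluding "it is over 18" is R20, which needs "it meets criterion S"; that is never established.

No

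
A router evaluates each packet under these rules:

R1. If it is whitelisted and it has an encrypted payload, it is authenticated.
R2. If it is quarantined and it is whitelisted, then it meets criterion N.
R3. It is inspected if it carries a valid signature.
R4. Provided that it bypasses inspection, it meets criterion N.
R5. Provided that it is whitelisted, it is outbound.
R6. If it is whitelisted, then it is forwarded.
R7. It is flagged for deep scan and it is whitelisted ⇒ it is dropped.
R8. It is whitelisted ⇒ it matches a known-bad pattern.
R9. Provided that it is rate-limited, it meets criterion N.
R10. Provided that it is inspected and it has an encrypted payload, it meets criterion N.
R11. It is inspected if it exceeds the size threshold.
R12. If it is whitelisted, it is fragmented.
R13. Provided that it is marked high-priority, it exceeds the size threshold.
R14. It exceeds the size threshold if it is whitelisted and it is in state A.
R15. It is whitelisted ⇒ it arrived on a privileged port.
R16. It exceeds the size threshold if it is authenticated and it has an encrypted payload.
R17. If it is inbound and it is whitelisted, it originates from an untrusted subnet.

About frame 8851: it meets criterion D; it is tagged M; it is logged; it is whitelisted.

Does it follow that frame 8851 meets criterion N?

No

Forward chaining from the given facts derives: is outbound, is forwarded, matches a known-bad pattern, is fragmented, arrived on a privileged port.
Rules concluding "it meets criterion N": R2 needs "it is quarantined"; R4 needs "it bypasses inspection"; R9 needs "it is rate-limited"; R10 needs "it is inspected" — none of these are established.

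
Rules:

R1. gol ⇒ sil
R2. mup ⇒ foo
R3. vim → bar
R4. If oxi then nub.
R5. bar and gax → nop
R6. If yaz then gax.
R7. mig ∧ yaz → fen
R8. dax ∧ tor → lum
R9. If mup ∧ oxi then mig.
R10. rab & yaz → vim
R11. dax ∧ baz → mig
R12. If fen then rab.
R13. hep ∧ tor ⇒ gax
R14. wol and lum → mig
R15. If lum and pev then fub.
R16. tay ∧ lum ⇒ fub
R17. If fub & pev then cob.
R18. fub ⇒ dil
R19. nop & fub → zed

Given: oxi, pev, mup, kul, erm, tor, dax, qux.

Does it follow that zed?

Forward chaining from the given facts derives: foo, nub, lum, mig, fub, cob, dil.
The only rule concluding zed is R19, which needs nop; that is never established.

No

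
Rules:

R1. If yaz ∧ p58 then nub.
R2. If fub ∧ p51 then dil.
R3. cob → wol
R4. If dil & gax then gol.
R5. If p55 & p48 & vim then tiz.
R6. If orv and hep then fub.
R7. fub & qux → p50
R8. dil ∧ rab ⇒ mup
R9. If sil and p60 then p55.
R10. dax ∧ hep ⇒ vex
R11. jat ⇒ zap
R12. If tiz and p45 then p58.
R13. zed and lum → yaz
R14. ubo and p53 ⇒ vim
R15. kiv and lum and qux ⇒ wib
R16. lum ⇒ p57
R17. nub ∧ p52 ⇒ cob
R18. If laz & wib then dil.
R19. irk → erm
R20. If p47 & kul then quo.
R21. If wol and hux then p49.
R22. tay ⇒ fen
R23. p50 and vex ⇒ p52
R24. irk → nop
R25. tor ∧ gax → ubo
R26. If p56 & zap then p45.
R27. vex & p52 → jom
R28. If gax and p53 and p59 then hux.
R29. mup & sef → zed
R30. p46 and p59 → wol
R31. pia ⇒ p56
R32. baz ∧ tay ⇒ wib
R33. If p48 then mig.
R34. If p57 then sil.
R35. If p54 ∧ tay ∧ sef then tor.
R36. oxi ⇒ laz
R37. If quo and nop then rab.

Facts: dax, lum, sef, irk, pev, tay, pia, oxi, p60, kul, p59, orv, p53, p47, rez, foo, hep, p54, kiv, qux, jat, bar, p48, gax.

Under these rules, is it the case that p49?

Yes

fub  (by R6: orv, hep)
p50  (by R7: fub, qux)
vex  (by R10: dax, hep)
zap  (by R11: jat)
wib  (by R15: kiv, lum, qux)
p57  (by R16: lum)
quo  (by R20: p47, kul)
p52  (by R23: p50, vex)
nop  (by R24: irk)
hux  (by R28: gax, p53, p59)
p56  (by R31: pia)
sil  (by R34: p57)
tor  (by R35: p54, tay, sef)
laz  (by R36: oxi)
rab  (by R37: quo, nop)
p55  (by R9: sil, p60)
dil  (by R18: laz, wib)
ubo  (by R25: tor, gax)
p45  (by R26: p56, zap)
mup  (by R8: dil, rab)
vim  (by R14: ubo, p53)
zed  (by R29: mup, sef)
tiz  (by R5: p55, p48, vim)
p58  (by R12: tiz, p45)
yaz  (by R13: zed, lum)
nub  (by R1: yaz, p58)
cob  (by R17: nub, p52)
wol  (by R3: cob)
p49  (by R21: wol, hux)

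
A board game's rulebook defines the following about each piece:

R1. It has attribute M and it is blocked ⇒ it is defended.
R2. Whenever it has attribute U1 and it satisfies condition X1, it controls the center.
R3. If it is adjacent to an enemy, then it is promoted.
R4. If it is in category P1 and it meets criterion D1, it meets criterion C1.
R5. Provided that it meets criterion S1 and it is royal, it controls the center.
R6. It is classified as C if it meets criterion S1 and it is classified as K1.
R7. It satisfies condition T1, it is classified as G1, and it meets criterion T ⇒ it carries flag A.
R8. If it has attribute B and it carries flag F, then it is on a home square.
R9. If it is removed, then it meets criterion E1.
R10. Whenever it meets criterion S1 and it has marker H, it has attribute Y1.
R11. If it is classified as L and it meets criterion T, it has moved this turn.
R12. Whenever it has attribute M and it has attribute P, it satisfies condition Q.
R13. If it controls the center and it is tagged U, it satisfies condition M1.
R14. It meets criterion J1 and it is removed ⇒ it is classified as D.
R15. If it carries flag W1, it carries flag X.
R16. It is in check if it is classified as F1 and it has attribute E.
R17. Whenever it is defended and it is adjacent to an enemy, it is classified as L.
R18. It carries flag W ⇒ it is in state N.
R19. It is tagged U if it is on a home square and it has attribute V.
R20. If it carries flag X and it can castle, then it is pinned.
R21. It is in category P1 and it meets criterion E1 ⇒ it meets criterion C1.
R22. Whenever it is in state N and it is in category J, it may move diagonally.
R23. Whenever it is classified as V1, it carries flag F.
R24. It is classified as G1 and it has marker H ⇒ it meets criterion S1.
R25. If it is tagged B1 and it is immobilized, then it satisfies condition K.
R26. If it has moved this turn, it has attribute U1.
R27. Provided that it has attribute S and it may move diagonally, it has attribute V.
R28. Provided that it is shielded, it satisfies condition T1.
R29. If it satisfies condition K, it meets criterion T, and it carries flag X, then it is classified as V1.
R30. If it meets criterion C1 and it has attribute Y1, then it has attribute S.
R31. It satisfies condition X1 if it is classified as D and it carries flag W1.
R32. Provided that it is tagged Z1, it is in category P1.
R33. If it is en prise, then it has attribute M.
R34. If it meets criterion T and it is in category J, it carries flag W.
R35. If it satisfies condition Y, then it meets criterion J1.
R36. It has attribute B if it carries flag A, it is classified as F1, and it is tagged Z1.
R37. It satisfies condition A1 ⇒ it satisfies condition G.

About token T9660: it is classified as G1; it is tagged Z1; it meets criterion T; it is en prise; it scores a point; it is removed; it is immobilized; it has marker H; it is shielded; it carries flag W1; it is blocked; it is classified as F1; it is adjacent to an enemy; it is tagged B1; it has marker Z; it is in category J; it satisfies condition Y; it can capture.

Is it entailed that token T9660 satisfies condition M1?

Yes

By R9 (it is removed): it meets criterion E1.
By R15 (it carries flag W1): it carries flag X.
By R24 (it is classified as G1, it has marker H): it meets criterion S1.
By R25 (it is tagged B1, it is immobilized): it satisfies condition K.
By R28 (it is shielded): it satisfies condition T1.
By R29 (it satisfies condition K, it meets criterion T, it carries flag X): it is classified as V1.
By R32 (it is tagged Z1): it is in category P1.
By R33 (it is en prise): it has attribute M.
By R34 (it meets criterion T, it is in category J): it carries flag W.
By R35 (it satisfies condition Y): it meets criterion J1.
By R1 (it has attribute M, it is blocked): it is defended.
By R7 (it satisfies condition T1, it is classified as G1, it meets criterion T): it carries flag A.
By R10 (it meets criterion S1, it has marker H): it has attribute Y1.
By R14 (it meets criterion J1, it is removed): it is classified as D.
By R17 (it is defended, it is adjacent to an enemy): it is classified as L.
By R18 (it carries flag W): it is in state N.
By R21 (it is in category P1, it meets criterion E1): it meets criterion C1.
By R22 (it is in state N, it is in category J): it may move diagonally.
By R23 (it is classified as V1): it carries flag F.
By R30 (it meets criterion C1, it has attribute Y1): it has attribute S.
By R31 (it is classified as D, it carries flag W1): it satisfies condition X1.
By R36 (it carries flag A, it is classified as F1, it is tagged Z1): it has attribute B.
By R8 (it has attribute B, it carries flag F): it is on a home square.
By R11 (it is classified as L, it meets criterion T): it has moved this turn.
By R26 (it has moved this turn): it has attribute U1.
By R27 (it has attribute S, it may move diagonally): it has attribute V.
By R2 (it has attribute U1, it satisfies condition X1): it controls the center.
By R19 (it is on a home square, it has attribute V): it is tagged U.
By R13 (it controls the center, it is tagged U): it satisfies condition M1.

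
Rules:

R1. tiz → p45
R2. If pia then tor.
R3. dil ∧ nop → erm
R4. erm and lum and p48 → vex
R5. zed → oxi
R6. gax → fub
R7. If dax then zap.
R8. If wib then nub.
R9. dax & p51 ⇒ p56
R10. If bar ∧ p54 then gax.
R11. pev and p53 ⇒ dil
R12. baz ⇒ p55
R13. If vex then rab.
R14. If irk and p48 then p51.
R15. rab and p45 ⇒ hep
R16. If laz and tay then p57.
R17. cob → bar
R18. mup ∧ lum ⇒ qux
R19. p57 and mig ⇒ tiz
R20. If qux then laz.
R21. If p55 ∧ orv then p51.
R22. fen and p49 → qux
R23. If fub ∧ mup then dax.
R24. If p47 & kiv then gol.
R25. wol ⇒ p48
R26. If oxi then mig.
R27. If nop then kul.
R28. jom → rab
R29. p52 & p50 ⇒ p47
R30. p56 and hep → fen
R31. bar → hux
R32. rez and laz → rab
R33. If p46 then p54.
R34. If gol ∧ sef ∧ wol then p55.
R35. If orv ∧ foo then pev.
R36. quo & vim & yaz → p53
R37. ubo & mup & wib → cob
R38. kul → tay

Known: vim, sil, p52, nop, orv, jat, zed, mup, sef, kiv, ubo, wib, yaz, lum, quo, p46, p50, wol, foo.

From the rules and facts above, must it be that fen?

Yes

oxi  (by R5: zed)
qux  (by R18: mup, lum)
laz  (by R20: qux)
p48  (by R25: wol)
mig  (by R26: oxi)
kul  (by R27: nop)
p47  (by R29: p52, p50)
p54  (by R33: p46)
pev  (by R35: orv, foo)
p53  (by R36: quo, vim, yaz)
cob  (by R37: ubo, mup, wib)
tay  (by R38: kul)
dil  (by R11: pev, p53)
p57  (by R16: laz, tay)
bar  (by R17: cob)
tiz  (by R19: p57, mig)
gol  (by R24: p47, kiv)
p55  (by R34: gol, sef, wol)
p45  (by R1: tiz)
erm  (by R3: dil, nop)
vex  (by R4: erm, lum, p48)
gax  (by R10: bar, p54)
rab  (by R13: vex)
hep  (by R15: rab, p45)
p51  (by R21: p55, orv)
fub  (by R6: gax)
dax  (by R23: fub, mup)
p56  (by R9: dax, p51)
fen  (by R30: p56, hep)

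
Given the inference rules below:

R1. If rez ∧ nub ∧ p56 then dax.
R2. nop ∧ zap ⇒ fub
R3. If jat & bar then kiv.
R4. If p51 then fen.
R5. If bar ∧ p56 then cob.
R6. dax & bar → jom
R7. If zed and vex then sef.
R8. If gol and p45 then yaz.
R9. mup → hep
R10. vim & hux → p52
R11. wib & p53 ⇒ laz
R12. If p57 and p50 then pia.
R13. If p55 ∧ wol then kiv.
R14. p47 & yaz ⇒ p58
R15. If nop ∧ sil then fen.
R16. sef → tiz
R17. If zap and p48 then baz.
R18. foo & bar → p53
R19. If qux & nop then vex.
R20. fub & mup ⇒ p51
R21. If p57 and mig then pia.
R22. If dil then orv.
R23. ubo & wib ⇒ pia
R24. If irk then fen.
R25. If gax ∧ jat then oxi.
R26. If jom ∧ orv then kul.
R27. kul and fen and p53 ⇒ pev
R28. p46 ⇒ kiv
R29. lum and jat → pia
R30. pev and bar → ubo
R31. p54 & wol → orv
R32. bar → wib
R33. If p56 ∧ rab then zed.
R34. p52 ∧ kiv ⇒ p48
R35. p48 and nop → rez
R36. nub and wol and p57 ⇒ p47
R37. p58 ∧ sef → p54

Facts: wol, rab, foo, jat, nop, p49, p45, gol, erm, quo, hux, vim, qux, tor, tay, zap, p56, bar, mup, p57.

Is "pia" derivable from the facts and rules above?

Forward chaining from the given facts derives: fub, kiv, cob, yaz, hep, p52, p53, vex, p51, wib, zed, p48, rez, fen, sef, laz, tiz, baz.
Rules concluding pia: R12 needs p50; R21 needs mig; R23 needs ubo; R29 needs lum — none of these are established.

No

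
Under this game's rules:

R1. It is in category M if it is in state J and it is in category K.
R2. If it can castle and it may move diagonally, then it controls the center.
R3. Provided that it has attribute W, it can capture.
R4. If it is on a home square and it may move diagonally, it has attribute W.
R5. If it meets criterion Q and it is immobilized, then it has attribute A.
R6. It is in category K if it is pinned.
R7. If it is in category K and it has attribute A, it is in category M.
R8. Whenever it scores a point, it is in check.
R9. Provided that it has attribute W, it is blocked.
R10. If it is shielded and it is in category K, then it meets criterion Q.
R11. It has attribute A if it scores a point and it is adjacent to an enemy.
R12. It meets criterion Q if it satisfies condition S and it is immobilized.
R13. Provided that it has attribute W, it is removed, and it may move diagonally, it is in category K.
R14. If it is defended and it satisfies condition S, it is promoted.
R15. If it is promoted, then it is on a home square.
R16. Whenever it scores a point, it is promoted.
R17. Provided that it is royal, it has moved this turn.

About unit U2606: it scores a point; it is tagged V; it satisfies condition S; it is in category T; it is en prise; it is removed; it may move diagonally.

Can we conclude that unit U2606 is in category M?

No

Forward chaining from the given facts derives: is in check, is promoted, is on a home square, has attribute W, is blocked, is in category K, can capture.
Rules concluding "it is in category M": R1 needs "it is in state J"; R7 needs "it has attribute A" — none of these are established.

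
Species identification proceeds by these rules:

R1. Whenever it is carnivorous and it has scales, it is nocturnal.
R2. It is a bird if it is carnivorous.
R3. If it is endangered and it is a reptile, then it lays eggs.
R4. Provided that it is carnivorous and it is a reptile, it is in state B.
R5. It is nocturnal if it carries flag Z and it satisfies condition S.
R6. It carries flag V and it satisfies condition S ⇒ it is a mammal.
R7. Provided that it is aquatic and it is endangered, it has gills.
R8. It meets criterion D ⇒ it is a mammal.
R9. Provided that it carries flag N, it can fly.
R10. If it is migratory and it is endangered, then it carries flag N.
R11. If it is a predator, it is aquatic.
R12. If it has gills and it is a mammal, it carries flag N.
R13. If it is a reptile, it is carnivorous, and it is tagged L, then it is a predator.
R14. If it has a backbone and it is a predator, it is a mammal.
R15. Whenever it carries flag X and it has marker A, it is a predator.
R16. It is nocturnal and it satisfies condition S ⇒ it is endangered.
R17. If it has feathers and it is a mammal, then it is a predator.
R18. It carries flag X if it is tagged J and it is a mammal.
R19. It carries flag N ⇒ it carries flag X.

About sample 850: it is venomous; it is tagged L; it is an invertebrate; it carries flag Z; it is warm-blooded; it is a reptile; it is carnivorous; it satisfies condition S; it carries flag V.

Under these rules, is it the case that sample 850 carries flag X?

Yes

By R5 (it carries flag Z, it satisfies condition S): it is nocturnal.
By R6 (it carries flag V, it satisfies condition S): it is a mammal.
By R13 (it is a reptile, it is carnivorous, it is tagged L): it is a predator.
By R16 (it is nocturnal, it satisfies condition S): it is endangered.
By R11 (it is a predator): it is aquatic.
By R7 (it is aquatic, it is endangered): it has gills.
By R12 (it has gills, it is a mammal): it carries flag N.
By R19 (it carries flag N): it carries flag X.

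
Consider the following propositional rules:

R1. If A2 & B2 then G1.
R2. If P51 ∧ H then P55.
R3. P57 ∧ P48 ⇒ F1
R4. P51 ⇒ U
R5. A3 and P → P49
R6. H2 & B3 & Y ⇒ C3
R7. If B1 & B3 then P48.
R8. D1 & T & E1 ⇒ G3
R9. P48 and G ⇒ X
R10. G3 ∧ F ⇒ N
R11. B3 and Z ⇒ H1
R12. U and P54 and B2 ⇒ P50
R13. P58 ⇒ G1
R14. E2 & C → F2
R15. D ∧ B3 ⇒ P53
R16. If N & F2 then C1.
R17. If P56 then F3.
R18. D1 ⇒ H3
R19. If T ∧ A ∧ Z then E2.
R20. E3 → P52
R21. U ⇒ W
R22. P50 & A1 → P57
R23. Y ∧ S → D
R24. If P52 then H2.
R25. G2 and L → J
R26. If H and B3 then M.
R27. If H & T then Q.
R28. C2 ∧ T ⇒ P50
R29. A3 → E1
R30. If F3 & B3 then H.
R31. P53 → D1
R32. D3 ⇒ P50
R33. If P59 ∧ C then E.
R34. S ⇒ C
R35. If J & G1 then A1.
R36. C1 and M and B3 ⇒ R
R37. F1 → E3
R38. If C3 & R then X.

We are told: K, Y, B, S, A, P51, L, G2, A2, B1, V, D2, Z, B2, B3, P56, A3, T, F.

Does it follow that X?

No

Forward chaining from the given facts derives: G1, U, P48, H1, F3, E2, W, D, J, E1, H, C, A1, P55, F2, P53, M, Q, D1, G3, N, C1, H3, R.
Rules concluding X: R9 needs G; R38 needs C3 — none of these are established.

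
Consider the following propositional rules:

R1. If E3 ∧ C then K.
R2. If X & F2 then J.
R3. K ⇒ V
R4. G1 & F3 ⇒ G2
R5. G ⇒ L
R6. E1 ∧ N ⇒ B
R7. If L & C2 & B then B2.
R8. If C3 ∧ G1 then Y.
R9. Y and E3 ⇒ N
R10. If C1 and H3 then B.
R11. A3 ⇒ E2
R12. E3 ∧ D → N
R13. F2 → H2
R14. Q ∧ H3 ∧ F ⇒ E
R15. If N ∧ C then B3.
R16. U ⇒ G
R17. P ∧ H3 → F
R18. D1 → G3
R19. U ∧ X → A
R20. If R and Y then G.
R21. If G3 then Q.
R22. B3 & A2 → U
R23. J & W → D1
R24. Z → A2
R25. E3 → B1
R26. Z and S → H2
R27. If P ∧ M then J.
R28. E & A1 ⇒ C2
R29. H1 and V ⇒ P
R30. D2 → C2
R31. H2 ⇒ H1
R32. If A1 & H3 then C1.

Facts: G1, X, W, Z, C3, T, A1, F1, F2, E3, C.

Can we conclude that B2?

Forward chaining from the given facts derives: K, J, V, Y, N, H2, B3, D1, A2, B1, H1, G3, Q, U, P, G, A, L.
The only rule concluding B2 is R7, which needs C2; that is never established.

No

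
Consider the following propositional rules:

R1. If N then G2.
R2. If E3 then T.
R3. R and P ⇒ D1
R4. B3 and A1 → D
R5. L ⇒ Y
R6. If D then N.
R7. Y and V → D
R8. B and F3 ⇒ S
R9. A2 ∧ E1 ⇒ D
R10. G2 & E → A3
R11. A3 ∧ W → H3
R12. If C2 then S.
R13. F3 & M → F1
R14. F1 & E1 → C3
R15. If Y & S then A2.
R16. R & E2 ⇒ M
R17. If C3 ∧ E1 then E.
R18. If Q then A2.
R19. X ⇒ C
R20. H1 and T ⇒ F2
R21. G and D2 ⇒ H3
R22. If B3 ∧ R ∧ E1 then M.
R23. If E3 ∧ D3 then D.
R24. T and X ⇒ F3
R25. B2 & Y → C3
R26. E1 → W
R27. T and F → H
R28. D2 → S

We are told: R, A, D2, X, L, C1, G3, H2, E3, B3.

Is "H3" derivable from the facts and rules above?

Forward chaining from the given facts derives: T, Y, C, F3, S, A2.
Rules concluding H3: R11 needs A3; R21 needs G — none of these are established.

No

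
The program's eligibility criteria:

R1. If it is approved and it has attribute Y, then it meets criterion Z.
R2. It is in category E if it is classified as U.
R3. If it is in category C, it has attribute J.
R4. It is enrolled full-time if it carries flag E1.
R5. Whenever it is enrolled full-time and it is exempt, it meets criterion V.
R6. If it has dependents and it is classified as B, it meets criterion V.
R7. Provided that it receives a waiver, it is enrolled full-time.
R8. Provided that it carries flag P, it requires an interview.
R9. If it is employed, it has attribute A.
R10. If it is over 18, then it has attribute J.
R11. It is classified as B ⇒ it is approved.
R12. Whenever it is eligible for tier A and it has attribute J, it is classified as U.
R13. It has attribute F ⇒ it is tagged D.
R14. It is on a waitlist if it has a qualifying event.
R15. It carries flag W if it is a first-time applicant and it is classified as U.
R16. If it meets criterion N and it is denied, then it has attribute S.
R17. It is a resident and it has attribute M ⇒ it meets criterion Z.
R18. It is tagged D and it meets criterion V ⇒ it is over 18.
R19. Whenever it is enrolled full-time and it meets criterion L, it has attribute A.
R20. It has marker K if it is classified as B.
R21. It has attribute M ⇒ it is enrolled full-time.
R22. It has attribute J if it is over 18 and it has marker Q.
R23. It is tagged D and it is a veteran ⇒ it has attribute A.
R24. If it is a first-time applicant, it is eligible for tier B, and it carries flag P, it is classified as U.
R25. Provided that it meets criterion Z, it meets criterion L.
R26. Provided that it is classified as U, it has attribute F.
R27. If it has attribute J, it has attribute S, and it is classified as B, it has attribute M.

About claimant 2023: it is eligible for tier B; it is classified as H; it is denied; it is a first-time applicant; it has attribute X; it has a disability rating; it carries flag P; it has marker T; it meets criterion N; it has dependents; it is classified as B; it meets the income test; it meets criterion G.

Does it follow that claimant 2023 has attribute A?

Forward chaining from the given facts derives: meets criterion V, requires an interview, is approved, has attribute S, has marker K, is classified as U, has attribute F, is in category E, is tagged D, carries flag W, is over 18, has attribute J, has attribute M, is enrolled full-time.
Rules concluding "it has attribute A": R9 needs "it is employed"; R19 needs "it meets criterion L"; R23 needs "it is a veteran" — none of these are established.

No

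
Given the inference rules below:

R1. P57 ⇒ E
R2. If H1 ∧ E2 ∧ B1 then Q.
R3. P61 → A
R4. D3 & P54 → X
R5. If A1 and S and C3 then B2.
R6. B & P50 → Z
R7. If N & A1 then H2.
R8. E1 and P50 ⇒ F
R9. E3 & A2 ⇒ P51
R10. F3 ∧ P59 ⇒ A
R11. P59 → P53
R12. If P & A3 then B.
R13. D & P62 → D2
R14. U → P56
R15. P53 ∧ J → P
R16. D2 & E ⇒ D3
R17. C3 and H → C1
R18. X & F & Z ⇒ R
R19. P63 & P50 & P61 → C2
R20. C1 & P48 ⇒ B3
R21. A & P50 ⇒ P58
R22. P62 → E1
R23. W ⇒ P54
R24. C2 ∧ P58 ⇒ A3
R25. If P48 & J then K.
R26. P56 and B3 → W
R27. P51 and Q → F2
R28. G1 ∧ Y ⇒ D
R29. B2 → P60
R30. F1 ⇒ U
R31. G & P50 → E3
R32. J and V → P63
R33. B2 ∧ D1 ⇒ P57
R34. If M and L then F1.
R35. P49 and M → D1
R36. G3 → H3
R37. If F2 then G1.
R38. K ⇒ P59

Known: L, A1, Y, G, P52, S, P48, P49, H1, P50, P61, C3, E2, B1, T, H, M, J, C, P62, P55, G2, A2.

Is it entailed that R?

No

Forward chaining from the given facts derives: Q, A, B2, C1, B3, P58, E1, K, P60, E3, F1, D1, P59, F, P51, P53, P, F2, U, P57, G1, E, P56, W, D, D2, D3, P54, X.
The only rule concluding R is R18, which needs Z; that is never established.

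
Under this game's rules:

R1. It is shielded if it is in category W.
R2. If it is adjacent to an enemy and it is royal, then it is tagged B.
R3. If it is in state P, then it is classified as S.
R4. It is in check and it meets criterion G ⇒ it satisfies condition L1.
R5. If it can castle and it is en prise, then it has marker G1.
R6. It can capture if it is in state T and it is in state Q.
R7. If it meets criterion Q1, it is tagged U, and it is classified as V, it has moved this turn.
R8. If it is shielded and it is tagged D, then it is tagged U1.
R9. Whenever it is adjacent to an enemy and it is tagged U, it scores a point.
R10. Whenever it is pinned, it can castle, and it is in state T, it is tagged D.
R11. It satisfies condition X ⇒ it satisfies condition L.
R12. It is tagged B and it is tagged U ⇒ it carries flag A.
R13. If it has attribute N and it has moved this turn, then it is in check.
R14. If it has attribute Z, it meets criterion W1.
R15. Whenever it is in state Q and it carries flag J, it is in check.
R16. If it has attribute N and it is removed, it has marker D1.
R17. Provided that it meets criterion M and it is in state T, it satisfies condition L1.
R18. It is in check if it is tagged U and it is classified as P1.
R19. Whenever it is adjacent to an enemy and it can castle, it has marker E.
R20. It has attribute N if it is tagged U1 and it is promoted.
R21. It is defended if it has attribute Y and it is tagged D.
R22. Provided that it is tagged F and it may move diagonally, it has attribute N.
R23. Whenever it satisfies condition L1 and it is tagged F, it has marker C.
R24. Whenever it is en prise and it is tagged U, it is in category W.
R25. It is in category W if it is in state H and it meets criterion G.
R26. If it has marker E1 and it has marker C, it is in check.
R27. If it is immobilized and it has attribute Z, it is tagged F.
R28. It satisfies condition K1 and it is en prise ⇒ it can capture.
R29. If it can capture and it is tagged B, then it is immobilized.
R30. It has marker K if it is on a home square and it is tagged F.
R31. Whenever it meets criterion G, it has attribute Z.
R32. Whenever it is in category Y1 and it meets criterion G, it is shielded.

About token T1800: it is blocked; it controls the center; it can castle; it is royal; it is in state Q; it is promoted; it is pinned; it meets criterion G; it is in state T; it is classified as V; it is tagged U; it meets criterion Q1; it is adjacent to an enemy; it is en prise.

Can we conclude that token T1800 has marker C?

Yes

By R2 (it is adjacent to an enemy, it is royal): it is tagged B.
By R6 (it is in state T, it is in state Q): it can capture.
By R7 (it meets criterion Q1, it is tagged U, it is classified as V): it has moved this turn.
By R10 (it is pinned, it can castle, it is in state T): it is tagged D.
By R24 (it is en prise, it is tagged U): it is in category W.
By R29 (it can capture, it is tagged B): it is immobilized.
By R31 (it meets criterion G): it has attribute Z.
By R1 (it is in category W): it is shielded.
By R8 (it is shielded, it is tagged D): it is tagged U1.
By R20 (it is tagged U1, it is promoted): it has attribute N.
By R27 (it is immobilized, it has attribute Z): it is tagged F.
By R13 (it has attribute N, it has moved this turn): it is in check.
By R4 (it is in check, it meets criterion G): it satisfies condition L1.
By R23 (it satisfies condition L1, it is tagged F): it has marker C.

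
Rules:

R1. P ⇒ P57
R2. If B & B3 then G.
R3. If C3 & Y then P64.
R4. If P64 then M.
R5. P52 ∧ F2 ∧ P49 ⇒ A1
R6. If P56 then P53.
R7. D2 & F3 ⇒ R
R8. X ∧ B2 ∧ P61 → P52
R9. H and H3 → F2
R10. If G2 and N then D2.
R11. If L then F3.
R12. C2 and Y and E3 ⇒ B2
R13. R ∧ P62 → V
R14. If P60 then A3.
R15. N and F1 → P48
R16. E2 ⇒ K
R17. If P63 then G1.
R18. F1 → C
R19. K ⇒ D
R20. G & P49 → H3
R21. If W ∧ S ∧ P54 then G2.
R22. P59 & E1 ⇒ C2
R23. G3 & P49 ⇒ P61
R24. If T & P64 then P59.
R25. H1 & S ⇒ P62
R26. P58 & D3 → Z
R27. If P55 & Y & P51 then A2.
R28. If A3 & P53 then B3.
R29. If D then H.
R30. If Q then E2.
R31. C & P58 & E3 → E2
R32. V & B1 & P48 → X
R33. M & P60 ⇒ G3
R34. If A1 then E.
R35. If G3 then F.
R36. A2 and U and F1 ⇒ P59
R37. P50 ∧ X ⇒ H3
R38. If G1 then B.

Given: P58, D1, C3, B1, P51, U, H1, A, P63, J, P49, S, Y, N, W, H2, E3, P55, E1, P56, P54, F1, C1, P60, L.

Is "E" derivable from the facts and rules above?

P64  (by R3: C3, Y)
M  (by R4: P64)
P53  (by R6: P56)
F3  (by R11: L)
A3  (by R14: P60)
P48  (by R15: N, F1)
G1  (by R17: P63)
C  (by R18: F1)
G2  (by R21: W, S, P54)
P62  (by R25: H1, S)
A2  (by R27: P55, Y, P51)
B3  (by R28: A3, P53)
E2  (by R31: C, P58, E3)
G3  (by R33: M, P60)
P59  (by R36: A2, U, F1)
B  (by R38: G1)
G  (by R2: B, B3)
D2  (by R10: G2, N)
K  (by R16: E2)
D  (by R19: K)
H3  (by R20: G, P49)
C2  (by R22: P59, E1)
P61  (by R23: G3, P49)
H  (by R29: D)
R  (by R7: D2, F3)
F2  (by R9: H, H3)
B2  (by R12: C2, Y, E3)
V  (by R13: R, P62)
X  (by R32: V, B1, P48)
P52  (by R8: X, B2, P61)
A1  (by R5: P52, F2, P49)
E  (by R34: A1)

Yes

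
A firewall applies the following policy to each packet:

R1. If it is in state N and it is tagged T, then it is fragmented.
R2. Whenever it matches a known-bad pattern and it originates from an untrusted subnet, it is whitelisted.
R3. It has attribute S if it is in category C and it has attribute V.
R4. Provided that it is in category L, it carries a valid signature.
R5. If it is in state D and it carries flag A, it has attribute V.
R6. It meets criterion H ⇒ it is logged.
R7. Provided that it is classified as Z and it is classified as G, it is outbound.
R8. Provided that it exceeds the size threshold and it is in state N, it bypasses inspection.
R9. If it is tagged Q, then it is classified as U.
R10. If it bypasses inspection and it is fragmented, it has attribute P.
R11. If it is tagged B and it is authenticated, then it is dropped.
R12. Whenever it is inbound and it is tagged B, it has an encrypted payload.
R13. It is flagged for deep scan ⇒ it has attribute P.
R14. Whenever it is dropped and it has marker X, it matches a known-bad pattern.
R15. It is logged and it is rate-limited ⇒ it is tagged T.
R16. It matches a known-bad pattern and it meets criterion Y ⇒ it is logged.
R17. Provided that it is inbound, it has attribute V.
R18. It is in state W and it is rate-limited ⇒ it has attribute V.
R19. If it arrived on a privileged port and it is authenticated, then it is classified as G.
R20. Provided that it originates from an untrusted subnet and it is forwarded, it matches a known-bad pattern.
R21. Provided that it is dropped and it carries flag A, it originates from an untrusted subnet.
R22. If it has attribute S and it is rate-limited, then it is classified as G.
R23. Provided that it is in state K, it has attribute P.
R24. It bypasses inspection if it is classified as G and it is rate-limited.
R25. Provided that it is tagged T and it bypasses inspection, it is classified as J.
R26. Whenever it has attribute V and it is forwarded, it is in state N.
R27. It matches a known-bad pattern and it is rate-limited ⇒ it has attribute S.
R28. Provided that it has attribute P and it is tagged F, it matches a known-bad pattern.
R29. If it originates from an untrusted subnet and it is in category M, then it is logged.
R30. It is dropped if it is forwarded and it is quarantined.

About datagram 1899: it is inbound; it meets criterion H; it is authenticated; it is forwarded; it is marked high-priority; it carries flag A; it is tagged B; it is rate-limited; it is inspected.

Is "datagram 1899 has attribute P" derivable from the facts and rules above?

By R6 (it meets criterion H): it is logged.
By R11 (it is tagged B, it is authenticated): it is dropped.
By R15 (it is logged, it is rate-limited): it is tagged T.
By R17 (it is inbound): it has attribute V.
By R21 (it is dropped, it carries flag A): it originates from an untrusted subnet.
By R26 (it has attribute V, it is forwarded): it is in state N.
By R1 (it is in state N, it is tagged T): it is fragmented.
By R20 (it originates from an untrusted subnet, it is forwarded): it matches a known-bad pattern.
By R27 (it matches a known-bad pattern, it is rate-limited): it has attribute S.
By R22 (it has attribute S, it is rate-limited): it is classified as G.
By R24 (it is classified as G, it is rate-limited): it bypasses inspection.
By R10 (it bypasses inspection, it is fragmented): it has attribute P.

Yes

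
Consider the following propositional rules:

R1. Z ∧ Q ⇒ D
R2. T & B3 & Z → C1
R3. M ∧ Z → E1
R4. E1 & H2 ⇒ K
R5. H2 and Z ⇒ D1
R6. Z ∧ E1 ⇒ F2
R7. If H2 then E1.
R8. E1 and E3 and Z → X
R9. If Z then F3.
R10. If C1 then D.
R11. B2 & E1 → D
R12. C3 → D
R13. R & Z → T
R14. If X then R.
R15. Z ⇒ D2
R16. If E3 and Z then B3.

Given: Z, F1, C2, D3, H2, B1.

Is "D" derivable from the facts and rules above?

No

Forward chaining from the given facts derives: D1, E1, F3, D2, K, F2.
Rules concluding D: R1 needs Q; R10 needs C1; R11 needs B2; R12 needs C3 — none of these are established.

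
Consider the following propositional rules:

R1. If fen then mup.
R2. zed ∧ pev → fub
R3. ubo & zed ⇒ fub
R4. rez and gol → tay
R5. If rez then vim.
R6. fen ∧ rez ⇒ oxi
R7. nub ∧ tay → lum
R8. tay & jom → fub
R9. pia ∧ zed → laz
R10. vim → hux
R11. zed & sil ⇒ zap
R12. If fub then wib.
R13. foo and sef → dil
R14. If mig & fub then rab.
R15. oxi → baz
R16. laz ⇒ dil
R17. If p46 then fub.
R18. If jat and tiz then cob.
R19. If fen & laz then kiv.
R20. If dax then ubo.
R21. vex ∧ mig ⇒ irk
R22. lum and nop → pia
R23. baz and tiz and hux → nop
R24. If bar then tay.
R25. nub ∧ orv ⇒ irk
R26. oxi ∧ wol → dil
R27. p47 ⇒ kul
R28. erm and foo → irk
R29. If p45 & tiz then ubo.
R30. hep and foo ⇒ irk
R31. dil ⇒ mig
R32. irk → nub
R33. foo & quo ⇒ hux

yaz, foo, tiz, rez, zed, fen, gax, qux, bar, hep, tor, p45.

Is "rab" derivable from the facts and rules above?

vim  (by R5: rez)
oxi  (by R6: fen, rez)
hux  (by R10: vim)
baz  (by R15: oxi)
nop  (by R23: baz, tiz, hux)
tay  (by R24: bar)
ubo  (by R29: p45, tiz)
irk  (by R30: hep, foo)
nub  (by R32: irk)
fub  (by R3: ubo, zed)
lum  (by R7: nub, tay)
pia  (by R22: lum, nop)
laz  (by R9: pia, zed)
dil  (by R16: laz)
mig  (by R31: dil)
rab  (by R14: mig, fub)

Yes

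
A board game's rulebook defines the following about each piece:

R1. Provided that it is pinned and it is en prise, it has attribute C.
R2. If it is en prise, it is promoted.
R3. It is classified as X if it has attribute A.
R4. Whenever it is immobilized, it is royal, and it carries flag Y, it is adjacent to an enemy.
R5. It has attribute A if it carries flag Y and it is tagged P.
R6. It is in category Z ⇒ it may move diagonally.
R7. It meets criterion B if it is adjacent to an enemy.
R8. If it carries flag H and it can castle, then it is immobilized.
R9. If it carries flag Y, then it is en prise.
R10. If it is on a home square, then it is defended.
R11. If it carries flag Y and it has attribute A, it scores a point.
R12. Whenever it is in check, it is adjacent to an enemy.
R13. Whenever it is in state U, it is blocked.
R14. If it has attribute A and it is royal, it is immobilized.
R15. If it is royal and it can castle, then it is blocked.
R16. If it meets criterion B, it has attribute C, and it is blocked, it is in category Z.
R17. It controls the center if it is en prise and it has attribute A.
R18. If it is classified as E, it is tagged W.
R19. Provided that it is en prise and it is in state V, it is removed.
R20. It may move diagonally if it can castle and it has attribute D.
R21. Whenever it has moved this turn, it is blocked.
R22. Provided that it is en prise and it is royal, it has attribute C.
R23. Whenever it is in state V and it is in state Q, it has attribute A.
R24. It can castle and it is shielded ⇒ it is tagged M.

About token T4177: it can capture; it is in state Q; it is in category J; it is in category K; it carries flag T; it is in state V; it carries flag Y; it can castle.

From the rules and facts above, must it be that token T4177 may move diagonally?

No

Forward chaining from the given facts derives: is en prise, is removed, has attribute A, is promoted, is classified as X, scores a point, controls the center.
Rules concluding "it may move diagonally": R6 needs "it is in category Z"; R20 needs "it has attribute D" — none of these are established.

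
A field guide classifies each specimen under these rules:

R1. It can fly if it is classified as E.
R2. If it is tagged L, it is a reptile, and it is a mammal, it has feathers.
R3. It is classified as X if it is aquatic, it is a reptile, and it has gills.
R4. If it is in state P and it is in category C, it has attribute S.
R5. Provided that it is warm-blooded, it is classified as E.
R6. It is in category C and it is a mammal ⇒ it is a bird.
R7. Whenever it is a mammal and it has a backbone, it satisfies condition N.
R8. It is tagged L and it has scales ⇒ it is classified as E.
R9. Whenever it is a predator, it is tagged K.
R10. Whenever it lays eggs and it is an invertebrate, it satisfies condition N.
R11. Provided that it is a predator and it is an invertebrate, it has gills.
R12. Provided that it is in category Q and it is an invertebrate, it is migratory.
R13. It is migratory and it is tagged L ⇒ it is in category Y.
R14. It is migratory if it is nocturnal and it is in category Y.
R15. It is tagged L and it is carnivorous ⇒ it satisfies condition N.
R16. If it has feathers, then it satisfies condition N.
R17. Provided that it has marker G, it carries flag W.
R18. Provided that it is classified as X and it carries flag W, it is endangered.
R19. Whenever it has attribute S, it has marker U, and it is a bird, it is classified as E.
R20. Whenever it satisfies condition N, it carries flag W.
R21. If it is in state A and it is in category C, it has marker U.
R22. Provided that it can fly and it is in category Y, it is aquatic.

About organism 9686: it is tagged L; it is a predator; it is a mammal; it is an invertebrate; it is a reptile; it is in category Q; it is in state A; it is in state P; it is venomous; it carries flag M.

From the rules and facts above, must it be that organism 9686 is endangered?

No

Forward chaining from the given facts derives: has feathers, is tagged K, has gills, is migratory, is in category Y, satisfies condition N, carries flag W.
The only rule concluding "it is endangered" is R18, which needs "it is classified as X"; that is never established.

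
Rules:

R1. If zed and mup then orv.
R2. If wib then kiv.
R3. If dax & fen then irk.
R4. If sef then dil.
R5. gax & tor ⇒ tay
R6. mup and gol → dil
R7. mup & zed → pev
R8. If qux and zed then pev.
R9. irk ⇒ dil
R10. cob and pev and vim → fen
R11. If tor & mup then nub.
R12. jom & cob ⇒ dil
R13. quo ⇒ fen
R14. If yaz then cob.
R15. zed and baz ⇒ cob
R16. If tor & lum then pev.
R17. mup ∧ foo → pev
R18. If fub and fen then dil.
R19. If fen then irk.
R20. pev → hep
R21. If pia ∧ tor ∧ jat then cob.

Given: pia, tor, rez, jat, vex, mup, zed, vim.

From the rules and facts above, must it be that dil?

pev  (by R7: mup, zed)
cob  (by R21: pia, tor, jat)
fen  (by R10: cob, pev, vim)
irk  (by R19: fen)
dil  (by R9: irk)

Yes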